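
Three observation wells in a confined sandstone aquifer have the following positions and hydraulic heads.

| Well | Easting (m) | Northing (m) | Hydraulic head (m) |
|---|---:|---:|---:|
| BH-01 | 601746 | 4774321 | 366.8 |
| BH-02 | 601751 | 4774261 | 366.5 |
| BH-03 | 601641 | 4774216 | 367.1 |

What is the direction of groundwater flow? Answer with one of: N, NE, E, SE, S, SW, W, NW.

Taking BH-01 as reference: BH-02−BH-01 = (5, -60, -0.3); BH-03−BH-01 = (-105, -105, +0.3).
Solve a·Δx + b·Δy = Δh: det = 5·(-105) − (-105)·(-60) = -6825.
∂h/∂x = [(-0.3)·(-105) − (+0.3)·(-60)] / -6825 = -0.007253
∂h/∂y = [5·(+0.3) − (-105)·(-0.3)] / -6825 = +0.004396
Flow = −∇h = (+0.007253 east, -0.004396 north), which points southeast.

SE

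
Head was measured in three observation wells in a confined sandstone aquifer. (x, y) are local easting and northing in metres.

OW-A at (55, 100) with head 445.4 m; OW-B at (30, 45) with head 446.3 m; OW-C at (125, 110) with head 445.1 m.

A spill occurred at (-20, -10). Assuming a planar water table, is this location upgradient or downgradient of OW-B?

upgradient

Differences from OW-A: to OW-B (Δx, Δy, Δh) = (-25, -55, +0.9); to OW-C = (70, 10, -0.3).
Solve a·Δx + b·Δy = Δh: det = (-25)·10 − 70·(-55) = 3600.
∂h/∂x = [(+0.9)·10 − (-0.3)·(-55)] / 3600 = -0.002083
∂h/∂y = [(-25)·(-0.3) − 70·(+0.9)] / 3600 = -0.01542
Head at (-20, -10) = 445.4 + (-0.002083)·(-75) + (-0.01542)·(-110) = 447.25 m.
That is higher than the 446.3 m at OW-B, so the point is upgradient.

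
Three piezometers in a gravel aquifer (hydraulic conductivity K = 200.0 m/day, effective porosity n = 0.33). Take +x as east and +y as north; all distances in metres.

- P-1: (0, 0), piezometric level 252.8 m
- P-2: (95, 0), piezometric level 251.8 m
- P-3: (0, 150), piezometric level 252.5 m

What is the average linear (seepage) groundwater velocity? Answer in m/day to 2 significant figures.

∂h/∂x = (251.8 − 252.8) / (95 − 0) = -0.01053
∂h/∂y = (252.5 − 252.8) / (150 − 0) = -0.002000
|∇h| = √(-0.01053² + -0.002000²) = 0.01072
Seepage velocity v = K·i/n = 200.0 × 0.01072 / 0.33 = 6.497 m/day.

6.5 m/day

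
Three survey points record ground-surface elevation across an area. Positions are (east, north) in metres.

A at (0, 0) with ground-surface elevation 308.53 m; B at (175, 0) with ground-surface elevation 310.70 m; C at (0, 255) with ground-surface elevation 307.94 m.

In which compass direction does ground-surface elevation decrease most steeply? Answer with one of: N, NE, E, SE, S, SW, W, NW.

∂z/∂x = (310.70 − 308.53) / (175 − 0) = +0.01240
∂z/∂y = (307.94 − 308.53) / (255 − 0) = -0.002314
Steepest decrease is along −∇f = (-0.01240 E, +0.002314 N) → west.

W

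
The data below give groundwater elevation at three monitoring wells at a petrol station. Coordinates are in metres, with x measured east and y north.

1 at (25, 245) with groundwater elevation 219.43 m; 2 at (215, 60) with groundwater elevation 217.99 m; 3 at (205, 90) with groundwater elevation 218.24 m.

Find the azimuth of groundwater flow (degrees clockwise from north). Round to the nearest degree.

185°

Taking 1 as reference: 2−1 = (190, -185, -1.44); 3−1 = (180, -155, -1.19).
Determinant of the coordinate differences = 190·(-155) − 180·(-185) = 3850.
∂h/∂x = [(-1.44)·(-155) − (-1.19)·(-185)] / 3850 = +0.0007922
∂h/∂y = [190·(-1.19) − 180·(-1.44)] / 3850 = +0.008597
Flow direction (−∇h) has components (-0.0007922 E, -0.008597 N).
Azimuth = atan2(E, N) = atan2(-0.0007922, -0.008597) = 185.3° ≈ 185°.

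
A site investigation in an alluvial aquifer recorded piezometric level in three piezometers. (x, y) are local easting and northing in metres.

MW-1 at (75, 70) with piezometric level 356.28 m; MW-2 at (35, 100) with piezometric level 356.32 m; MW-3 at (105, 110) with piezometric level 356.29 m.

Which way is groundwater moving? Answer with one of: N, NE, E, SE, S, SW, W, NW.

Taking MW-1 as reference: MW-2−MW-1 = (-40, 30, +0.04); MW-3−MW-1 = (30, 40, +0.01).
Solve a·Δx + b·Δy = Δh: det = (-40)·40 − 30·30 = -2500.
∂h/∂x = [(+0.04)·40 − (+0.01)·30] / -2500 = -0.0005200
∂h/∂y = [(-40)·(+0.01) − 30·(+0.04)] / -2500 = +0.0006400
Flow = −∇h = (+0.0005200 east, -0.0006400 north), which points southeast.

SE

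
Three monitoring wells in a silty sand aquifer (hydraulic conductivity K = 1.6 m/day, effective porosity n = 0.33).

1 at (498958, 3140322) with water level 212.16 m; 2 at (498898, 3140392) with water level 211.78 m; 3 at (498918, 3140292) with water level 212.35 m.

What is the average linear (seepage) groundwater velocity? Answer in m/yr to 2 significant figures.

10 m/yr

Three-point gradient (reference 1): Δ to 2 = (-60, 70, -0.38), Δ to 3 = (-40, -30, +0.19).
∂h/∂x = -0.0004130, ∂h/∂y = -0.005783 (det = 4600).
|∇h| = √(-0.0004130² + -0.005783²) = 0.005798
Seepage velocity v = K·i/n = 1.6 × 0.005798 / 0.33 = 0.02811 m/day = 10.27 m/yr.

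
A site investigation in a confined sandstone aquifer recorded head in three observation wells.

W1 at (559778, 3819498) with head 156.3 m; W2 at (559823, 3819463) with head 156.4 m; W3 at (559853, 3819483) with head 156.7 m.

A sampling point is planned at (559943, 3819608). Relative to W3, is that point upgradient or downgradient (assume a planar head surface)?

upgradient

Three-point gradient (reference W1): Δ to W2 = (45, -35, +0.1), Δ to W3 = (75, -15, +0.4).
∂h/∂x = +0.006410, ∂h/∂y = +0.005385 (det = 1950).
Head at (559943, 3819608) = 156.3 + (+0.006410)·(165) + (+0.005385)·(110) = 157.95 m.
That is higher than the 156.7 m at W3, so the point is upgradient.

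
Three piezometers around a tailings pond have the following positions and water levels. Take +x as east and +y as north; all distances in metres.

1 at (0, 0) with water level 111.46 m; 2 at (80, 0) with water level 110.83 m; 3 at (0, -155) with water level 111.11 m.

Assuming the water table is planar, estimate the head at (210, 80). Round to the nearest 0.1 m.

110.0 m

∂h/∂x = (110.83 − 111.46) / (80 − 0) = -0.007875
∂h/∂y = (111.11 − 111.46) / (-155 − 0) = +0.002258
h(210, 80) = 111.46 + (-0.007875)·(210) + (+0.002258)·(80) = 111.46 -1.654 +0.181 = 109.987 m.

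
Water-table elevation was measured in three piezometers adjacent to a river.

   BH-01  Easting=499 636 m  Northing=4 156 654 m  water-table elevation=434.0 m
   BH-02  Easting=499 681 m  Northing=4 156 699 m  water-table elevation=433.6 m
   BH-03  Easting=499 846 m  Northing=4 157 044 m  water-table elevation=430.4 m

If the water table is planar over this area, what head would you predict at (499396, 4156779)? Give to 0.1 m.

432.6 m

Differences from BH-01: to BH-02 (Δx, Δy, Δh) = (45, 45, -0.4); to BH-03 = (210, 390, -3.6).
Solve a·Δx + b·Δy = Δh: det = 45·390 − 210·45 = 8100.
∂h/∂x = [(-0.4)·390 − (-3.6)·45] / 8100 = +0.0007407
∂h/∂y = [45·(-3.6) − 210·(-0.4)] / 8100 = -0.009630
h(499396, 4156779) = 434.0 + (+0.0007407)·(-240) + (-0.009630)·(125) = 434.0 -0.178 -1.204 = 432.619 m.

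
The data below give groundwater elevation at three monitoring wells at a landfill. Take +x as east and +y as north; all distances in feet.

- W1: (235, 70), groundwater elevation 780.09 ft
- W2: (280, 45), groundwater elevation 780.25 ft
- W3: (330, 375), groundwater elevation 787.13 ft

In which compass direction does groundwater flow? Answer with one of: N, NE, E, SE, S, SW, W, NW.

SW

Three-point gradient (reference W1): Δ to W2 = (45, -25, +0.16), Δ to W3 = (95, 305, +7.04).
∂h/∂x = +0.01396, ∂h/∂y = +0.01873 (det = 16100).
Flow = −∇h = (-0.01396 east, -0.01873 north), which points southwest.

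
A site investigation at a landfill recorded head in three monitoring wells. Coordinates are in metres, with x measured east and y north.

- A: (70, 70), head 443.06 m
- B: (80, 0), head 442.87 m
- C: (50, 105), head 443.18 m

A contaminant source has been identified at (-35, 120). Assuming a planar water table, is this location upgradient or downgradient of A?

With h = a·x + b·y + c and A as origin, the differences give:
  10·a + (-70)·b = -0.19
  (-20)·a + 35·b = +0.12
Eliminate b (×35 and ×(-70), subtract): -1050·a = 1.750 → a = ∂h/∂x = -0.001667
Back-substitute: b = ∂h/∂y = +0.002476.
Head at (-35, 120) = 443.06 + (-0.001667)·(-105) + (+0.002476)·(50) = 443.36 m.
That is higher than the 443.06 m at A, so the point is upgradient.

upgradient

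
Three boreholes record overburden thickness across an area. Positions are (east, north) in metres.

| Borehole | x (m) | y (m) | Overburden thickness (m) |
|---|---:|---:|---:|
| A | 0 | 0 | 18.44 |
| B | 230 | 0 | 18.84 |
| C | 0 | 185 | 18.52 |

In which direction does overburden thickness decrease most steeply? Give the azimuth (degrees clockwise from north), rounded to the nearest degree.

256°

∂d/∂x = (18.84 − 18.44) / (230 − 0) = +0.001739
∂d/∂y = (18.52 − 18.44) / (185 − 0) = +0.0004324
Steepest decrease is along −∇f: components (-0.001739 E, -0.0004324 N).
Azimuth = atan2(-0.001739, -0.0004324) = 256.0° ≈ 256°.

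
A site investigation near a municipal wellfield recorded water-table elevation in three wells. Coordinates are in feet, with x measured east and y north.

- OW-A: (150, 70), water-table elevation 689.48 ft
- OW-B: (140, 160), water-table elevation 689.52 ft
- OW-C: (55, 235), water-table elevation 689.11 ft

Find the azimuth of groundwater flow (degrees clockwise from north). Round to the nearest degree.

With h = a·x + b·y + c and OW-A as origin, the differences give:
  (-10)·a + 90·b = +0.04
  (-95)·a + 165·b = -0.37
Eliminate b (×165 and ×90, subtract): 6900·a = 39.900 → a = ∂h/∂x = +0.005783
Back-substitute: b = ∂h/∂y = +0.001087.
Flow direction (−∇h) has components (-0.005783 E, -0.001087 N).
Azimuth = atan2(E, N) = atan2(-0.005783, -0.001087) = 259.4° ≈ 259°.

259°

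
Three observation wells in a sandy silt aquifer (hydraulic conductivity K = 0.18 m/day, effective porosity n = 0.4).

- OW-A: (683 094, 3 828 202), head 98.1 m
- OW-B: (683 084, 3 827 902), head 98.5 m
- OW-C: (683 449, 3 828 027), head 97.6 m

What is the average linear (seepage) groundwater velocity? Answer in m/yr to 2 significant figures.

0.39 m/yr

Differences from OW-A: to OW-B (Δx, Δy, Δh) = (-10, -300, +0.4); to OW-C = (355, -175, -0.5).
Determinant of the coordinate differences = (-10)·(-175) − 355·(-300) = 108250.
∂h/∂x = [(+0.4)·(-175) − (-0.5)·(-300)] / 108250 = -0.002032
∂h/∂y = [(-10)·(-0.5) − 355·(+0.4)] / 108250 = -0.001266
|∇h| = √(-0.002032² + -0.001266²) = 0.002394
Seepage velocity v = K·i/n = 0.18 × 0.002394 / 0.4 = 0.001077 m/day = 0.3934 m/yr.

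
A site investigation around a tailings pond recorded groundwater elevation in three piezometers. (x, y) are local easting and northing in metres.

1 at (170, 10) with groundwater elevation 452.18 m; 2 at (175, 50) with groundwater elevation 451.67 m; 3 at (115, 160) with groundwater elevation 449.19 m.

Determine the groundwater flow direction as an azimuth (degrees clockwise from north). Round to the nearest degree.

With h = a·x + b·y + c and 1 as origin, the differences give:
  5·a + 40·b = -0.51
  (-55)·a + 150·b = -2.99
Eliminate b (×150 and ×40, subtract): 2950·a = 43.100 → a = ∂h/∂x = +0.01461
Back-substitute: b = ∂h/∂y = -0.01458.
Flow direction (−∇h) has components (-0.01461 E, +0.01458 N).
Azimuth = atan2(E, N) = atan2(-0.01461, +0.01458) = 314.9° ≈ 315°.

315°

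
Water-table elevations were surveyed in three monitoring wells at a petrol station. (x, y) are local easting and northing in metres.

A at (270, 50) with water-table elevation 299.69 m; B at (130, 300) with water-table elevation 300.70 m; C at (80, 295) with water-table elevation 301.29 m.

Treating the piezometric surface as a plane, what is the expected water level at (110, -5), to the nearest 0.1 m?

301.7 m

Three-point gradient (reference A): Δ to B = (-140, 250, +1.01), Δ to C = (-190, 245, +1.60).
∂h/∂x = -0.01156, ∂h/∂y = -0.002432 (det = 13200).
h(110, -5) = 299.69 + (-0.01156)·(-160) + (-0.002432)·(-55) = 299.69 +1.849 +0.134 = 301.673 m.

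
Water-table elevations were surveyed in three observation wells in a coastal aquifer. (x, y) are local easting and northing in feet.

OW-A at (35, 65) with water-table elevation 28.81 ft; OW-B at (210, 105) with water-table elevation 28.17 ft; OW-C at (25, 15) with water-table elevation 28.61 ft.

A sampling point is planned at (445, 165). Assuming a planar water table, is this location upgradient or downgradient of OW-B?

downgradient

Differences from OW-A: to OW-B (Δx, Δy, Δh) = (175, 40, -0.64); to OW-C = (-10, -50, -0.20).
Determinant of the coordinate differences = 175·(-50) − (-10)·40 = -8350.
∂h/∂x = [(-0.64)·(-50) − (-0.20)·40] / -8350 = -0.004790
∂h/∂y = [175·(-0.20) − (-10)·(-0.64)] / -8350 = +0.004958
Head at (445, 165) = 28.81 + (-0.004790)·(410) + (+0.004958)·(100) = 27.34 ft.
That is lower than the 28.17 ft at OW-B, so the point is downgradient.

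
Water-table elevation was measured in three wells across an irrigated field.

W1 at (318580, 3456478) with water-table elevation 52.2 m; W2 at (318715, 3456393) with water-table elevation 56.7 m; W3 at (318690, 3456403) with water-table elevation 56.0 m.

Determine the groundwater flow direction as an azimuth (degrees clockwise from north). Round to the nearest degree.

321°

With h = a·x + b·y + c and W1 as origin, the differences give:
  135·a + (-85)·b = +4.5
  110·a + (-75)·b = +3.8
Eliminate b (×(-75) and ×(-85), subtract): -775·a = -14.50 → a = ∂h/∂x = +0.01871
Back-substitute: b = ∂h/∂y = -0.02323.
Flow direction (−∇h) has components (-0.01871 E, +0.02323 N).
Azimuth = atan2(E, N) = atan2(-0.01871, +0.02323) = 321.1° ≈ 321°.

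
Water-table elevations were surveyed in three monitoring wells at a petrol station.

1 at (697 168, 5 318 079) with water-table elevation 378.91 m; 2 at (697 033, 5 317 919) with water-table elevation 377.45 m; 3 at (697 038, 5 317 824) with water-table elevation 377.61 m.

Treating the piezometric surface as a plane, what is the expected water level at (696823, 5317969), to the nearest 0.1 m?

Taking 1 as reference: 2−1 = (-135, -160, -1.46); 3−1 = (-130, -255, -1.30).
Solve a·Δx + b·Δy = Δh: det = (-135)·(-255) − (-130)·(-160) = 13625.
∂h/∂x = [(-1.46)·(-255) − (-1.30)·(-160)] / 13625 = +0.01206
∂h/∂y = [(-135)·(-1.30) − (-130)·(-1.46)] / 13625 = -0.001050
h(696823, 5317969) = 378.91 + (+0.01206)·(-345) + (-0.001050)·(-110) = 378.91 -4.160 +0.115 = 374.865 m.

374.9 m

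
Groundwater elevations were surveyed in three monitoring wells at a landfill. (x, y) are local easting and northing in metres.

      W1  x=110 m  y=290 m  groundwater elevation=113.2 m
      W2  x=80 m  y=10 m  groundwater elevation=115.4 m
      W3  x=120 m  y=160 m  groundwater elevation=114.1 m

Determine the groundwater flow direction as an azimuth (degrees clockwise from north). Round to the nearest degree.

035°

Taking W1 as reference: W2−W1 = (-30, -280, +2.2); W3−W1 = (10, -130, +0.9).
Solve a·Δx + b·Δy = Δh: det = (-30)·(-130) − 10·(-280) = 6700.
∂h/∂x = [(+2.2)·(-130) − (+0.9)·(-280)] / 6700 = -0.005075
∂h/∂y = [(-30)·(+0.9) − 10·(+2.2)] / 6700 = -0.007313
Flow direction (−∇h) has components (+0.005075 E, +0.007313 N).
Azimuth = atan2(E, N) = atan2(+0.005075, +0.007313) = 34.8° ≈ 035°.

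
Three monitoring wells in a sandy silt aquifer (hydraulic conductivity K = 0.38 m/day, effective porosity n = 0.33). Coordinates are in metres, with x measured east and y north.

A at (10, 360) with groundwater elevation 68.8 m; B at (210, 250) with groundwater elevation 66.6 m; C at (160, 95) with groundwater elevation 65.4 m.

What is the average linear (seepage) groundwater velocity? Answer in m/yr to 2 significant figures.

With h = a·x + b·y + c and A as origin, the differences give:
  200·a + (-110)·b = -2.2
  150·a + (-265)·b = -3.4
Eliminate b (×(-265) and ×(-110), subtract): -36500·a = 209.00 → a = ∂h/∂x = -0.005726
Back-substitute: b = ∂h/∂y = +0.009589.
|∇h| = √(-0.005726² + 0.009589²) = 0.01117
Seepage velocity v = K·i/n = 0.38 × 0.01117 / 0.33 = 0.01286 m/day = 4.697 m/yr.

4.7 m/yr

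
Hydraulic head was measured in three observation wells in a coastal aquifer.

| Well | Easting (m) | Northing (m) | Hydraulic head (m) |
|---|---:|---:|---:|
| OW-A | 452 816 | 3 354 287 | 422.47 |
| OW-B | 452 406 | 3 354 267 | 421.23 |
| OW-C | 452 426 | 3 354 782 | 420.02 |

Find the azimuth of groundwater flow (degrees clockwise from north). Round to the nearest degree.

With h = a·x + b·y + c and OW-A as origin, the differences give:
  (-410)·a + (-20)·b = -1.24
  (-390)·a + 495·b = -2.45
Eliminate b (×495 and ×(-20), subtract): -210750·a = -662.800 → a = ∂h/∂x = +0.003145
Back-substitute: b = ∂h/∂y = -0.002472.
Flow direction (−∇h) has components (-0.003145 E, +0.002472 N).
Azimuth = atan2(E, N) = atan2(-0.003145, +0.002472) = 308.2° ≈ 308°.

308°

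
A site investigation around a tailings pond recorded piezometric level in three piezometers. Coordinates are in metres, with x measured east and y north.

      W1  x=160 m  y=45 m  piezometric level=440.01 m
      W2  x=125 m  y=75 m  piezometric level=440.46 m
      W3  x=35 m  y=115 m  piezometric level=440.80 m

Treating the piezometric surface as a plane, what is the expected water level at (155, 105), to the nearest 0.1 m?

With h = a·x + b·y + c and W1 as origin, the differences give:
  (-35)·a + 30·b = +0.45
  (-125)·a + 70·b = +0.79
Eliminate b (×70 and ×30, subtract): 1300·a = 7.800 → a = ∂h/∂x = +0.006000
Back-substitute: b = ∂h/∂y = +0.02200.
h(155, 105) = 440.01 + (+0.006000)·(-5) + (+0.02200)·(60) = 440.01 -0.030 +1.320 = 441.300 m.

441.3 m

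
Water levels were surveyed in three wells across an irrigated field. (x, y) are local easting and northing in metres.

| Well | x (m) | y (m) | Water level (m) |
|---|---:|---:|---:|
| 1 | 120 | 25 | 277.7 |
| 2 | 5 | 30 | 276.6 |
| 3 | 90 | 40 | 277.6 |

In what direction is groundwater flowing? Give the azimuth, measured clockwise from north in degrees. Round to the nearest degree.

With h = a·x + b·y + c and 1 as origin, the differences give:
  (-115)·a + 5·b = -1.1
  (-30)·a + 15·b = -0.1
Eliminate b (×15 and ×5, subtract): -1575·a = -16.00 → a = ∂h/∂x = +0.01016
Back-substitute: b = ∂h/∂y = +0.01365.
Flow direction (−∇h) has components (-0.01016 E, -0.01365 N).
Azimuth = atan2(E, N) = atan2(-0.01016, -0.01365) = 216.7° ≈ 217°.

217°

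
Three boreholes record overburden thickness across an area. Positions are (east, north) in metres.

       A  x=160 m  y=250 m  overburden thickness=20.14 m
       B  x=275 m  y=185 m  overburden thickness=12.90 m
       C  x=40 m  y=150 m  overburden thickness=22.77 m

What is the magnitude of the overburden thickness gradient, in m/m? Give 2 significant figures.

0.055 m/m

With d = a·x + b·y + c and A as origin, the differences give:
  115·a + (-65)·b = -7.24
  (-120)·a + (-100)·b = +2.63
Eliminate b (×(-100) and ×(-65), subtract): -19300·a = 894.950 → a = ∂d/∂x = -0.04637
Back-substitute: b = ∂d/∂y = +0.02934.
|∇f| = √(-0.04637² + 0.02934²) = 0.05487 m/m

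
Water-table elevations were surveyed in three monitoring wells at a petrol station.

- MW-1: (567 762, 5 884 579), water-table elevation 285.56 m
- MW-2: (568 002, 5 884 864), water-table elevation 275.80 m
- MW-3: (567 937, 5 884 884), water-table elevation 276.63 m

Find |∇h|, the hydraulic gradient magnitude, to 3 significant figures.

0.0263

Differences from MW-1: to MW-2 (Δx, Δy, Δh) = (240, 285, -9.76); to MW-3 = (175, 305, -8.93).
Solve a·Δx + b·Δy = Δh: det = 240·305 − 175·285 = 23325.
∂h/∂x = [(-9.76)·305 − (-8.93)·285] / 23325 = -0.01851
∂h/∂y = [240·(-8.93) − 175·(-9.76)] / 23325 = -0.01866
|∇h| = √(-0.01851² + -0.01866²) = 0.02628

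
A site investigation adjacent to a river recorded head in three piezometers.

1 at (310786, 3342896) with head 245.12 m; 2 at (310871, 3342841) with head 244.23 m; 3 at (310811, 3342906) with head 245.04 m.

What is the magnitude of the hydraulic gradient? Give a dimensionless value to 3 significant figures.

0.00916

Taking 1 as reference: 2−1 = (85, -55, -0.89); 3−1 = (25, 10, -0.08).
Solve a·Δx + b·Δy = Δh: det = 85·10 − 25·(-55) = 2225.
∂h/∂x = [(-0.89)·10 − (-0.08)·(-55)] / 2225 = -0.005978
∂h/∂y = [85·(-0.08) − 25·(-0.89)] / 2225 = +0.006944
|∇h| = √(-0.005978² + 0.006944²) = 0.009163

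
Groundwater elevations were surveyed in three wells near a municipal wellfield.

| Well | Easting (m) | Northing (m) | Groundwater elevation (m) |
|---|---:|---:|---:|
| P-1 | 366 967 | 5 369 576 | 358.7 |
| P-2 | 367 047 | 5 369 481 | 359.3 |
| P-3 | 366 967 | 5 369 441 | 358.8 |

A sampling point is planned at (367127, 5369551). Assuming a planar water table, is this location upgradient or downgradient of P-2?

upgradient

Taking P-1 as reference: P-2−P-1 = (80, -95, +0.6); P-3−P-1 = (0, -135, +0.1).
Solve a·Δx + b·Δy = Δh: det = 80·(-135) − 0·(-95) = -10800.
∂h/∂x = [(+0.6)·(-135) − (+0.1)·(-95)] / -10800 = +0.006620
∂h/∂y = [80·(+0.1) − 0·(+0.6)] / -10800 = -0.0007407
Head at (367127, 5369551) = 358.7 + (+0.006620)·(160) + (-0.0007407)·(-25) = 359.78 m.
That is higher than the 359.3 m at P-2, so the point is upgradient.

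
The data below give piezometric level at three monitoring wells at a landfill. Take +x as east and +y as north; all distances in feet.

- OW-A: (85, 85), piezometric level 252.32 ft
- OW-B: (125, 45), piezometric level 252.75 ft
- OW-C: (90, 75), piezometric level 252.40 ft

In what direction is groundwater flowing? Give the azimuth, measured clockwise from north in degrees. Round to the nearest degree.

Three-point gradient (reference OW-A): Δ to OW-B = (40, -40, +0.43), Δ to OW-C = (5, -10, +0.08).
∂h/∂x = +0.005500, ∂h/∂y = -0.005250 (det = -200).
Flow direction (−∇h) has components (-0.005500 E, +0.005250 N).
Azimuth = atan2(E, N) = atan2(-0.005500, +0.005250) = 313.7° ≈ 314°.

314°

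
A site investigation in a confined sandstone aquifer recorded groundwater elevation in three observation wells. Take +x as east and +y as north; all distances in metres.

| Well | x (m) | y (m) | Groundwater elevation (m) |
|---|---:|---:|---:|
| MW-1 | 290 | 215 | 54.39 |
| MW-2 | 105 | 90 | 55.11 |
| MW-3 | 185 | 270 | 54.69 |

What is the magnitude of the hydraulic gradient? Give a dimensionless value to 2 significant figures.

Differences from MW-1: to MW-2 (Δx, Δy, Δh) = (-185, -125, +0.72); to MW-3 = (-105, 55, +0.30).
Solve a·Δx + b·Δy = Δh: det = (-185)·55 − (-105)·(-125) = -23300.
∂h/∂x = [(+0.72)·55 − (+0.30)·(-125)] / -23300 = -0.003309
∂h/∂y = [(-185)·(+0.30) − (-105)·(+0.72)] / -23300 = -0.0008627
|∇h| = √(-0.003309² + -0.0008627²) = 0.00342

0.0034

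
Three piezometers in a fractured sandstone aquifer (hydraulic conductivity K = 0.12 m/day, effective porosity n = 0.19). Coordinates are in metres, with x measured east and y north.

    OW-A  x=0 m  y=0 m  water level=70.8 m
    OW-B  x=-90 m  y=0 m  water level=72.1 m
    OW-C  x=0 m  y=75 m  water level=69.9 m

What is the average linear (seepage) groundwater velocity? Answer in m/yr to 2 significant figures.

∂h/∂x = (72.1 − 70.8) / (-90 − 0) = -0.01444
∂h/∂y = (69.9 − 70.8) / (75 − 0) = -0.01200
|∇h| = √(-0.01444² + -0.01200²) = 0.01878
Seepage velocity v = K·i/n = 0.12 × 0.01878 / 0.19 = 0.01186 m/day = 4.332 m/yr.

4.3 m/yr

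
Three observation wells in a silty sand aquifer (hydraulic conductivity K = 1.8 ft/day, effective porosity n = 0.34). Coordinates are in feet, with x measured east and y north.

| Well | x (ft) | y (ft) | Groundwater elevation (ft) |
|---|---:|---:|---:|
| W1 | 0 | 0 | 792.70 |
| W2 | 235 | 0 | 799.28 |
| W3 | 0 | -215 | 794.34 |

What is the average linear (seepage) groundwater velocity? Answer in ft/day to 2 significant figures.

0.15 ft/day

∂h/∂x = (799.28 − 792.70) / (235 − 0) = +0.02800
∂h/∂y = (794.34 − 792.70) / (-215 − 0) = -0.007628
|∇h| = √(0.02800² + -0.007628²) = 0.02902
Seepage velocity v = K·i/n = 1.8 × 0.02902 / 0.34 = 0.1536 ft/day.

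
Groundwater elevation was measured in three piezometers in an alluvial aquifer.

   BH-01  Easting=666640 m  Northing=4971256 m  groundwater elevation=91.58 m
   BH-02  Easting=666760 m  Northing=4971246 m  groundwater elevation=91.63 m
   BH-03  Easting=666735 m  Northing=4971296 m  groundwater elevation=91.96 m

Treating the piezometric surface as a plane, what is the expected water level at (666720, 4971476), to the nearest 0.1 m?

93.2 m

With h = a·x + b·y + c and BH-01 as origin, the differences give:
  120·a + (-10)·b = +0.05
  95·a + 40·b = +0.38
Eliminate b (×40 and ×(-10), subtract): 5750·a = 5.800 → a = ∂h/∂x = +0.001009
Back-substitute: b = ∂h/∂y = +0.007104.
h(666720, 4971476) = 91.58 + (+0.001009)·(80) + (+0.007104)·(220) = 91.58 +0.081 +1.563 = 93.224 m.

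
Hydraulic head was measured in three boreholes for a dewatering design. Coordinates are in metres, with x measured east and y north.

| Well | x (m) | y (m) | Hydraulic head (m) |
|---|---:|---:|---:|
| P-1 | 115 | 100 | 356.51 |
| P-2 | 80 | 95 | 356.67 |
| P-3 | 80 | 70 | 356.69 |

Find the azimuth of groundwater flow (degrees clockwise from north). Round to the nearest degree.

Differences from P-1: to P-2 (Δx, Δy, Δh) = (-35, -5, +0.16); to P-3 = (-35, -30, +0.18).
Determinant of the coordinate differences = (-35)·(-30) − (-35)·(-5) = 875.
∂h/∂x = [(+0.16)·(-30) − (+0.18)·(-5)] / 875 = -0.004457
∂h/∂y = [(-35)·(+0.18) − (-35)·(+0.16)] / 875 = -0.0008000
Flow direction (−∇h) has components (+0.004457 E, +0.0008000 N).
Azimuth = atan2(E, N) = atan2(+0.004457, +0.0008000) = 79.8° ≈ 080°.

080°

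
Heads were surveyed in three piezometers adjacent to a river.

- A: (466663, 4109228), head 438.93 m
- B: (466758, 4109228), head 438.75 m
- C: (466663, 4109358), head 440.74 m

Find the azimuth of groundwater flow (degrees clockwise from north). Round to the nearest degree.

∂h/∂x = (438.75 − 438.93) / (466758 − 466663) = -0.001895
∂h/∂y = (440.74 − 438.93) / (4109358 − 4109228) = +0.01392
Flow direction (−∇h) has components (+0.001895 E, -0.01392 N).
Azimuth = atan2(E, N) = atan2(+0.001895, -0.01392) = 172.3° ≈ 172°.

172°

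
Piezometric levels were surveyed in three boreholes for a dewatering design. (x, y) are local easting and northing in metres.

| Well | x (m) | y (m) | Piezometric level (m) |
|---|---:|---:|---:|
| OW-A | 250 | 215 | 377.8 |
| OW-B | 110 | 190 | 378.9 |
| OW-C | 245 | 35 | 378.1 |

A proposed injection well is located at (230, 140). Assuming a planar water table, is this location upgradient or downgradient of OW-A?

With h = a·x + b·y + c and OW-A as origin, the differences give:
  (-140)·a + (-25)·b = +1.1
  (-5)·a + (-180)·b = +0.3
Eliminate b (×(-180) and ×(-25), subtract): 25075·a = -190.50 → a = ∂h/∂x = -0.007597
Back-substitute: b = ∂h/∂y = -0.001456.
Head at (230, 140) = 377.8 + (-0.007597)·(-20) + (-0.001456)·(-75) = 378.06 m.
That is higher than the 377.8 m at OW-A, so the point is upgradient.

upgradient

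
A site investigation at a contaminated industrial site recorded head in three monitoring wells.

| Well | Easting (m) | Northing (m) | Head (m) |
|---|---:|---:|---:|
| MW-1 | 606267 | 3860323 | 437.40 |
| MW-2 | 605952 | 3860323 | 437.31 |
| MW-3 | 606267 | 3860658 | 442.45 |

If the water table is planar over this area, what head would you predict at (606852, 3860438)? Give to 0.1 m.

439.3 m

∂h/∂x = (437.31 − 437.40) / (605952 − 606267) = +0.0002857
∂h/∂y = (442.45 − 437.40) / (3860658 − 3860323) = +0.01507
h(606852, 3860438) = 437.40 + (+0.0002857)·(585) + (+0.01507)·(115) = 437.40 +0.167 +1.734 = 439.301 m.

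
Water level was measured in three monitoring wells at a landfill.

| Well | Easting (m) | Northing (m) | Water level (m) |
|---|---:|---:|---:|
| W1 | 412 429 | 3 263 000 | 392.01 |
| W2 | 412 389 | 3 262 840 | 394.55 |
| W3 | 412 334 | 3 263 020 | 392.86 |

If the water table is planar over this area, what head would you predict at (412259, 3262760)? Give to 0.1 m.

397.1 m

Taking W1 as reference: W2−W1 = (-40, -160, +2.54); W3−W1 = (-95, 20, +0.85).
Solve a·Δx + b·Δy = Δh: det = (-40)·20 − (-95)·(-160) = -16000.
∂h/∂x = [(+2.54)·20 − (+0.85)·(-160)] / -16000 = -0.01168
∂h/∂y = [(-40)·(+0.85) − (-95)·(+2.54)] / -16000 = -0.01296
h(412259, 3262760) = 392.01 + (-0.01168)·(-170) + (-0.01296)·(-240) = 392.01 +1.985 +3.110 = 397.104 m.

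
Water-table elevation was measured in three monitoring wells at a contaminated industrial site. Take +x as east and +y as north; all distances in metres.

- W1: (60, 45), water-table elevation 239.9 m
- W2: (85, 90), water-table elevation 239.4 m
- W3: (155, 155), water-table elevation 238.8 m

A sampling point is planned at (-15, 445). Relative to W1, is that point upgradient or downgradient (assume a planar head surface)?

downgradient

With h = a·x + b·y + c and W1 as origin, the differences give:
  25·a + 45·b = -0.5
  95·a + 110·b = -1.1
Eliminate b (×110 and ×45, subtract): -1525·a = -5.50 → a = ∂h/∂x = +0.003607
Back-substitute: b = ∂h/∂y = -0.01311.
Head at (-15, 445) = 239.9 + (+0.003607)·(-75) + (-0.01311)·(400) = 234.38 m.
That is lower than the 239.9 m at W1, so the point is downgradient.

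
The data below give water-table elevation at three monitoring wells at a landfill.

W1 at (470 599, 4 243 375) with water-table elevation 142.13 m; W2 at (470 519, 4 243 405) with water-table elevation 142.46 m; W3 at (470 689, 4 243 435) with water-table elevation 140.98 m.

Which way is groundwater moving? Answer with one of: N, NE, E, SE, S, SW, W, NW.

With h = a·x + b·y + c and W1 as origin, the differences give:
  (-80)·a + 30·b = +0.33
  90·a + 60·b = -1.15
Eliminate b (×60 and ×30, subtract): -7500·a = 54.300 → a = ∂h/∂x = -0.007240
Back-substitute: b = ∂h/∂y = -0.008307.
Flow = −∇h = (+0.007240 east, +0.008307 north), which points northeast.

NE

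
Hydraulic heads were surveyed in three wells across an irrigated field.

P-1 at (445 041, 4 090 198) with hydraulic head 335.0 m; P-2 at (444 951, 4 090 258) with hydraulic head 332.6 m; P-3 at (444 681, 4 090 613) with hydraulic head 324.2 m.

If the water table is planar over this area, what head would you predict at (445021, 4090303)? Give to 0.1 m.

333.8 m

With h = a·x + b·y + c and P-1 as origin, the differences give:
  (-90)·a + 60·b = -2.4
  (-360)·a + 415·b = -10.8
Eliminate b (×415 and ×60, subtract): -15750·a = -348.00 → a = ∂h/∂x = +0.02210
Back-substitute: b = ∂h/∂y = -0.006857.
h(445021, 4090303) = 335.0 + (+0.02210)·(-20) + (-0.006857)·(105) = 335.0 -0.442 -0.720 = 333.838 m.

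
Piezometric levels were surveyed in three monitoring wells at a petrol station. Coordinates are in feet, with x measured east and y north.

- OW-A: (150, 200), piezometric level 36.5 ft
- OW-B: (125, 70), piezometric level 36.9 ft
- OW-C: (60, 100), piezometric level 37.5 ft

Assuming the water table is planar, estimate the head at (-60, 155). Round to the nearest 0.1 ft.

38.6 ft

Taking OW-A as reference: OW-B−OW-A = (-25, -130, +0.4); OW-C−OW-A = (-90, -100, +1.0).
Solve a·Δx + b·Δy = Δh: det = (-25)·(-100) − (-90)·(-130) = -9200.
∂h/∂x = [(+0.4)·(-100) − (+1.0)·(-130)] / -9200 = -0.009783
∂h/∂y = [(-25)·(+1.0) − (-90)·(+0.4)] / -9200 = -0.001196
h(-60, 155) = 36.5 + (-0.009783)·(-210) + (-0.001196)·(-45) = 36.5 +2.054 +0.054 = 38.608 ft.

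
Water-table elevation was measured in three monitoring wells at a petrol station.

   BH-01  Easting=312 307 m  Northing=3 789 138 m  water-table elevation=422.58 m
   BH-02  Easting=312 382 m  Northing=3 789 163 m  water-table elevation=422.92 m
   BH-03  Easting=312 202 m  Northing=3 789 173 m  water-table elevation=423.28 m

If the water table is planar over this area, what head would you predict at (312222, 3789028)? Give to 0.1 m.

420.8 m

Differences from BH-01: to BH-02 (Δx, Δy, Δh) = (75, 25, +0.34); to BH-03 = (-105, 35, +0.70).
Solve a·Δx + b·Δy = Δh: det = 75·35 − (-105)·25 = 5250.
∂h/∂x = [(+0.34)·35 − (+0.70)·25] / 5250 = -0.001067
∂h/∂y = [75·(+0.70) − (-105)·(+0.34)] / 5250 = +0.01680
h(312222, 3789028) = 422.58 + (-0.001067)·(-85) + (+0.01680)·(-110) = 422.58 +0.091 -1.848 = 420.823 m.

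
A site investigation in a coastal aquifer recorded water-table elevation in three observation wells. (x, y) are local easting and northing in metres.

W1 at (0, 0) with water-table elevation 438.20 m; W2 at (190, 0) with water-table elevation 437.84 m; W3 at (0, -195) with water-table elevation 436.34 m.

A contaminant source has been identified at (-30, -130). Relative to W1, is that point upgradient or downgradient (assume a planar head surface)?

∂h/∂x = (437.84 − 438.20) / (190 − 0) = -0.001895
∂h/∂y = (436.34 − 438.20) / (-195 − 0) = +0.009538
Head at (-30, -130) = 438.20 + (-0.001895)·(-30) + (+0.009538)·(-130) = 437.02 m.
That is lower than the 438.20 m at W1, so the point is downgradient.

downgradient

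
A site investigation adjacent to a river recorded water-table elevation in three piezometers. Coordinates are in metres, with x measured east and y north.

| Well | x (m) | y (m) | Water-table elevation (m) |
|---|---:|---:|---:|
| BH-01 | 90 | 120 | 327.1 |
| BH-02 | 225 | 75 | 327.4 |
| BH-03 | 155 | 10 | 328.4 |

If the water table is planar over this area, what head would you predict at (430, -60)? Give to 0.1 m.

328.7 m

Differences from BH-01: to BH-02 (Δx, Δy, Δh) = (135, -45, +0.3); to BH-03 = (65, -110, +1.3).
Solve a·Δx + b·Δy = Δh: det = 135·(-110) − 65·(-45) = -11925.
∂h/∂x = [(+0.3)·(-110) − (+1.3)·(-45)] / -11925 = -0.002138
∂h/∂y = [135·(+1.3) − 65·(+0.3)] / -11925 = -0.01308
h(430, -60) = 327.1 + (-0.002138)·(340) + (-0.01308)·(-180) = 327.1 -0.727 +2.355 = 328.728 m.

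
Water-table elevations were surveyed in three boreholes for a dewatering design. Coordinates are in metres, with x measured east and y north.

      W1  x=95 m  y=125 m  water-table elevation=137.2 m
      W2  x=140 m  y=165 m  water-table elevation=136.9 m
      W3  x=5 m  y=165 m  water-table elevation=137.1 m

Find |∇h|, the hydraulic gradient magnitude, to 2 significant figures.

Differences from W1: to W2 (Δx, Δy, Δh) = (45, 40, -0.3); to W3 = (-90, 40, -0.1).
Determinant of the coordinate differences = 45·40 − (-90)·40 = 5400.
∂h/∂x = [(-0.3)·40 − (-0.1)·40] / 5400 = -0.001481
∂h/∂y = [45·(-0.1) − (-90)·(-0.3)] / 5400 = -0.005833
|∇h| = √(-0.001481² + -0.005833²) = 0.006018

0.0060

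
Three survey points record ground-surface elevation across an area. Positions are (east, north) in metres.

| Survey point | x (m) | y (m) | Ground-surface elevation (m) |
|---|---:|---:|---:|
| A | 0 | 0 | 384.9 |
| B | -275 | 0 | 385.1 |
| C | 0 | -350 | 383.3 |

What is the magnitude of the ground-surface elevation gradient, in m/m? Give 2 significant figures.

0.0046 m/m

∂z/∂x = (385.1 − 384.9) / (-275 − 0) = -0.0007273
∂z/∂y = (383.3 − 384.9) / (-350 − 0) = +0.004571
|∇f| = √(-0.0007273² + 0.004571²) = 0.004628 m/m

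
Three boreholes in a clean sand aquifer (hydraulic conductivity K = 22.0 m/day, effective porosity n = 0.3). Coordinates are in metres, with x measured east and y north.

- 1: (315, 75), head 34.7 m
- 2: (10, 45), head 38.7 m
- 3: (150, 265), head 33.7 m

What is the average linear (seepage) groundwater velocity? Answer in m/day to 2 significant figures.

1.4 m/day

Taking 1 as reference: 2−1 = (-305, -30, +4.0); 3−1 = (-165, 190, -1.0).
Solve a·Δx + b·Δy = Δh: det = (-305)·190 − (-165)·(-30) = -62900.
∂h/∂x = [(+4.0)·190 − (-1.0)·(-30)] / -62900 = -0.01161
∂h/∂y = [(-305)·(-1.0) − (-165)·(+4.0)] / -62900 = -0.01534
|∇h| = √(-0.01161² + -0.01534²) = 0.01924
Seepage velocity v = K·i/n = 22.0 × 0.01924 / 0.3 = 1.411 m/day.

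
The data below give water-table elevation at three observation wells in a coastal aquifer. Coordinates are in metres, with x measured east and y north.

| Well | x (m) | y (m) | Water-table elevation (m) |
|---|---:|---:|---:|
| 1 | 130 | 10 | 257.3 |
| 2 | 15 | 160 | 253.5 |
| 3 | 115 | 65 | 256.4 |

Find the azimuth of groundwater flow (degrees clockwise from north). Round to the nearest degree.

302°

Differences from 1: to 2 (Δx, Δy, Δh) = (-115, 150, -3.8); to 3 = (-15, 55, -0.9).
Solve a·Δx + b·Δy = Δh: det = (-115)·55 − (-15)·150 = -4075.
∂h/∂x = [(-3.8)·55 − (-0.9)·150] / -4075 = +0.01816
∂h/∂y = [(-115)·(-0.9) − (-15)·(-3.8)] / -4075 = -0.01141
Flow direction (−∇h) has components (-0.01816 E, +0.01141 N).
Azimuth = atan2(E, N) = atan2(-0.01816, +0.01141) = 302.1° ≈ 302°.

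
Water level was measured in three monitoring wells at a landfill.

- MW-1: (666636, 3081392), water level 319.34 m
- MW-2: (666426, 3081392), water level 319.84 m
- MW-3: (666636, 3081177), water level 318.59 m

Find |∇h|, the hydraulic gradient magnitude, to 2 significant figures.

0.0042

∂h/∂x = (319.84 − 319.34) / (666426 − 666636) = -0.002381
∂h/∂y = (318.59 − 319.34) / (3081177 − 3081392) = +0.003488
|∇h| = √(-0.002381² + 0.003488²) = 0.004223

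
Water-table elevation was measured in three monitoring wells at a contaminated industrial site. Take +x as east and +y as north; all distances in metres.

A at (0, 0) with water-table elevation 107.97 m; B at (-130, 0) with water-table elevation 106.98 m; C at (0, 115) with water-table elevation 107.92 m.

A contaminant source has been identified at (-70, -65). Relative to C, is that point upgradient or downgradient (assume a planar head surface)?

∂h/∂x = (106.98 − 107.97) / (-130 − 0) = +0.007615
∂h/∂y = (107.92 − 107.97) / (115 − 0) = -0.0004348
Head at (-70, -65) = 107.97 + (+0.007615)·(-70) + (-0.0004348)·(-65) = 107.47 m.
That is lower than the 107.92 m at C, so the point is downgradient.

downgradient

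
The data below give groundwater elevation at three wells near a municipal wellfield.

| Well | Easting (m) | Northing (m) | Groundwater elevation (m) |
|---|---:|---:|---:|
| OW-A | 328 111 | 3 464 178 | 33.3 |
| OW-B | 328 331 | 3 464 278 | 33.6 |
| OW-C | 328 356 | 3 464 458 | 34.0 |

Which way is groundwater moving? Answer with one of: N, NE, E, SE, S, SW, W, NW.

With h = a·x + b·y + c and OW-A as origin, the differences give:
  220·a + 100·b = +0.3
  245·a + 280·b = +0.7
Eliminate b (×280 and ×100, subtract): 37100·a = 14.00 → a = ∂h/∂x = +0.0003774
Back-substitute: b = ∂h/∂y = +0.002170.
Flow = −∇h = (-0.0003774 east, -0.002170 north), which points south.

S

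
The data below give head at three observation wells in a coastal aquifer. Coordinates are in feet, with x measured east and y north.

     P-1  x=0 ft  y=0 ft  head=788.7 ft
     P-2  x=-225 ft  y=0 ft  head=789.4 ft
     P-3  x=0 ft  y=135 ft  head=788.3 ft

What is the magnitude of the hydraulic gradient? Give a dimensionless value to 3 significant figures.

0.00430

∂h/∂x = (789.4 − 788.7) / (-225 − 0) = -0.003111
∂h/∂y = (788.3 − 788.7) / (135 − 0) = -0.002963
|∇h| = √(-0.003111² + -0.002963²) = 0.004296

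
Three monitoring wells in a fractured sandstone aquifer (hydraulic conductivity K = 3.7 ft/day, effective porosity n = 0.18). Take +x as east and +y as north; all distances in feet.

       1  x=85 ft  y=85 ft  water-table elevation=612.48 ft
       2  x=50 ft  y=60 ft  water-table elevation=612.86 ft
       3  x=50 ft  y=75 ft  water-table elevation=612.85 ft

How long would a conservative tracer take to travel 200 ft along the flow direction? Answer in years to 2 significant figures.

2.6 years

With h = a·x + b·y + c and 1 as origin, the differences give:
  (-35)·a + (-25)·b = +0.38
  (-35)·a + (-10)·b = +0.37
Eliminate b (×(-10) and ×(-25), subtract): -525·a = 5.450 → a = ∂h/∂x = -0.01038
Back-substitute: b = ∂h/∂y = -0.0006667.
|∇h| = √(-0.01038² + -0.0006667²) = 0.0104
Seepage velocity v = K·i/n = 3.7 × 0.0104 / 0.18 = 0.2138 ft/day.
t = 200 / 0.2138 = 935.5 days = 2.56 years.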